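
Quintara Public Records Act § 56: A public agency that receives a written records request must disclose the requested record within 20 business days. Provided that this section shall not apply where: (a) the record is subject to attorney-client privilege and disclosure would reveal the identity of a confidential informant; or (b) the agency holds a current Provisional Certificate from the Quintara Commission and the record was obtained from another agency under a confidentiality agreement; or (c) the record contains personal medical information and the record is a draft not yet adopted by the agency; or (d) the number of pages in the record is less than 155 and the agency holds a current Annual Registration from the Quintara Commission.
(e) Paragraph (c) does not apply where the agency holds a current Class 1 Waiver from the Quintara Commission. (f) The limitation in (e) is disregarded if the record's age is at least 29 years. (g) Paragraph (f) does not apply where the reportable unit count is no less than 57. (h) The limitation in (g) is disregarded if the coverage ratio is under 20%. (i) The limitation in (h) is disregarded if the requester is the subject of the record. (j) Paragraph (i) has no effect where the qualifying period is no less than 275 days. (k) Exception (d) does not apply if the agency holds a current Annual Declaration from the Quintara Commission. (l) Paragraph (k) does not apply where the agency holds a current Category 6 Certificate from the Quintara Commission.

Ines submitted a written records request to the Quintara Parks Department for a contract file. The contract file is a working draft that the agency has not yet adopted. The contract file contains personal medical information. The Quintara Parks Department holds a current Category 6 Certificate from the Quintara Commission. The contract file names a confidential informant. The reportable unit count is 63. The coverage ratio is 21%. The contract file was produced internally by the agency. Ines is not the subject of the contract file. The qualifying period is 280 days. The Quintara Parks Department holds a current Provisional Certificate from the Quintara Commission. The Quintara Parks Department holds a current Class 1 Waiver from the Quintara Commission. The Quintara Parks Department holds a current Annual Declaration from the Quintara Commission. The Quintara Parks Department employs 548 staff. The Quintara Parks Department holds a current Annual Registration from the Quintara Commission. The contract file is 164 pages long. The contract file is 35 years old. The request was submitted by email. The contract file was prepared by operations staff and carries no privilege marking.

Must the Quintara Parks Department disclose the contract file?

Yes — the Quintara Parks Department must disclose the contract file.

Exception (a) fails — the contract file carries no privilege marking.
Exception (b) requires that the record was obtained from another agency under a confidentiality agreement; but the contract file was produced internally, so (b) is unavailable.
Exception (c) is satisfied on its face — the contract file contains personal medical information; the contract file is an unadopted draft. But: (e) operates against (c): a current Class 1 Waiver is held. (f) is engaged (the record's age is 35 years, meeting the 29 years threshold), but yields to (g): (g) operates against (f): the reportable unit count is 63, meeting the 57 threshold. (h), which would lift (g), is not triggered — the coverage ratio is 21%, not under 20%. Exception (c) does not apply.
Exception (d) requires that the number of pages in the record is less than 155; but the number of pages in the record is 164, not less than 155, so (d) is unavailable.
Every exception is unavailable, so the rule governs.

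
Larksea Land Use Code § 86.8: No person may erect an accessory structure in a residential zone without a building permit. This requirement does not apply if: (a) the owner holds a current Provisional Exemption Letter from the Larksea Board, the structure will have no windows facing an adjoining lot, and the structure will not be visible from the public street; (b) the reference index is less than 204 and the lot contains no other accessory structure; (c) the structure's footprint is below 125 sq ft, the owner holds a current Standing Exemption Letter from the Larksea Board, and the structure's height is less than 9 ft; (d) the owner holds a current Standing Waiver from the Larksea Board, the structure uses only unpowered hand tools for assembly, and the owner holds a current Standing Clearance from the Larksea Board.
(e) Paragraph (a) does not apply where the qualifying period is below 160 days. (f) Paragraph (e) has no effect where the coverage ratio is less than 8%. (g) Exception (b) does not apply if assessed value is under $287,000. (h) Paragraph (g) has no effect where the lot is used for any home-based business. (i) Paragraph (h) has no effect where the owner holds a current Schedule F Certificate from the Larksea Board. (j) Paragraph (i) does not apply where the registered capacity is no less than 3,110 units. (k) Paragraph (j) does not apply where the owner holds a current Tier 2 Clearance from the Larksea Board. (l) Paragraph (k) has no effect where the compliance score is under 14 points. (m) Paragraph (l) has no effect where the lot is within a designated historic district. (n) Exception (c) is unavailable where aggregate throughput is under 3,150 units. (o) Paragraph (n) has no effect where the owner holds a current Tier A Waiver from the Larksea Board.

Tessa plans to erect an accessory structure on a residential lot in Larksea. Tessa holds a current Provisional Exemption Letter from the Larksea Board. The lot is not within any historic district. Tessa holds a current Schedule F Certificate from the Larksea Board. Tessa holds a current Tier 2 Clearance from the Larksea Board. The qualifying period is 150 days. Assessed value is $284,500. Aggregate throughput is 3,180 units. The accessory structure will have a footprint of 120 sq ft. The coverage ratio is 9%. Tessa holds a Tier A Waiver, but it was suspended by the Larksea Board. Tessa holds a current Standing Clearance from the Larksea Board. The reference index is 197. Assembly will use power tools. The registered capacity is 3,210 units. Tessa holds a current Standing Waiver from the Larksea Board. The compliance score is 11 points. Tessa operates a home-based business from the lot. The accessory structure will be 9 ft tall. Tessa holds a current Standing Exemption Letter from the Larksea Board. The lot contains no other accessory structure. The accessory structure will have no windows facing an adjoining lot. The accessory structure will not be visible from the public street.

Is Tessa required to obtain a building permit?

All of (a)'s requirements are met (a current Provisional Exemption Letter is held; no windows face an adjoining lot; the structure will not be visible from the street). However, paragraphs (e)–(f) must be considered: (e) operates against (a): the qualifying period is 150 days, below the 160 days limit. (f) is not engaged (the coverage ratio is 9%, not less than 8%), so (e) stands. Exception (a) does not apply.
Exception (b): the reference index is 197, less than the 204 limit; the lot has no other accessory structure — every condition holds. Applying paragraphs (g)–(m): (g) is triggered (assessed value is $284,500, under the $287,000 limit), but is overridden by (h): (h) operates — a home-based business operates on the lot. (i) is triggered (a current Schedule F Certificate is held), but is overridden by (j): (j) is engaged — the registered capacity is 3,210 units, meeting the 3,110 units threshold. (k) applies (a current Tier 2 Clearance is held), but is set aside by (l): (l) operates against (k): the compliance score is 11 points, under the 14 points limit. (m) is inapplicable (the lot is not in a historic district), so (l) stands. So (b) applies.
Exception (c) does not apply: the structure's height is 9 ft, not less than 9 ft.
Exception (d) does not apply: assembly uses power tools.

No — exception (b) applies; Tessa does not need a building permit.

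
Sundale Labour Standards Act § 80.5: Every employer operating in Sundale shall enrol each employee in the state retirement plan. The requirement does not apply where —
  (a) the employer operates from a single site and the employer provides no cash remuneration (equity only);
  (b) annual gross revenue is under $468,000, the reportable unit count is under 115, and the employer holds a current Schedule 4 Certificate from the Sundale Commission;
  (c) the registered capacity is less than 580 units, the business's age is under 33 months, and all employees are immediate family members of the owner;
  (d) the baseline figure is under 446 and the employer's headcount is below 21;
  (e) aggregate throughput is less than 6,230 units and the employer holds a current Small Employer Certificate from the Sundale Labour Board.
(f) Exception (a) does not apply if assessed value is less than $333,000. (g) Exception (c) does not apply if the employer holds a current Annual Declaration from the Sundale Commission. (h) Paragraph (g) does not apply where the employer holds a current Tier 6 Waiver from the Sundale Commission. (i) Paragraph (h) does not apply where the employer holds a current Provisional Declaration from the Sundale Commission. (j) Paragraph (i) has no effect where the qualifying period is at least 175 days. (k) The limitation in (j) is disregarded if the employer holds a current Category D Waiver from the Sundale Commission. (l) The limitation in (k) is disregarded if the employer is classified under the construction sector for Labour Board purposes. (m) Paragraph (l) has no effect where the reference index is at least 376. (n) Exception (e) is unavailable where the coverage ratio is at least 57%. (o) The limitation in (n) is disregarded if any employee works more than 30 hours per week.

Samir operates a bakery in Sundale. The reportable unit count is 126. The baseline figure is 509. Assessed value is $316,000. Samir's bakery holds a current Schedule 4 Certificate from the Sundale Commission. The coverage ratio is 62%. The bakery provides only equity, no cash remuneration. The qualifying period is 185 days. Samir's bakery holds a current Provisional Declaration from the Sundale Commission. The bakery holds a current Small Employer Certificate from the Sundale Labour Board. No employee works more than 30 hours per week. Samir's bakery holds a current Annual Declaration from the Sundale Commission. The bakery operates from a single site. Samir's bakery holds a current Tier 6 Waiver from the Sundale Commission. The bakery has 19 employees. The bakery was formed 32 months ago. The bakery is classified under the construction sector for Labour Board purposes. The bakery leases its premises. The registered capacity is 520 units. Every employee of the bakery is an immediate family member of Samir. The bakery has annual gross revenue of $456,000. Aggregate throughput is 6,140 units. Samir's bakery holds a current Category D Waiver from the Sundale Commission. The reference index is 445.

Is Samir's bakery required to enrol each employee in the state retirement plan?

Yes — Samir's bakery must enrol each employee in the state retirement plan.

Exception (a): the employer operates from a single site; remuneration is equity-only — every condition holds. But: (f) is triggered — assessed value is $316,000, less than the $333,000 limit. (a) is therefore removed.
Exception (b) requires that the reportable unit count is under 115; but the reportable unit count is 126, not under 115, so (b) is unavailable.
All of (c)'s requirements are met (the registered capacity is 520 units, less than the 580 units limit; the business's age is 32 months, under the 33 months limit; every employee is an immediate family member). But applying paragraphs (g)–(m): (g) applies — a current Annual Declaration is held. (h) is triggered (a current Tier 6 Waiver is held), but is itself disapplied by (i): (i) is triggered — a current Provisional Declaration is held. (j) would limit (i) — the qualifying period is 185 days, meeting the 175 days threshold — but (k) sets (j) aside: (k) operates against (j): a current Category D Waiver is held. (l) applies (the bakery is classified under the construction sector), but is set aside by (m): (m) applies — the reference index is 445, meeting the 376 threshold. Exception (c) does not apply.
Exception (d) does not apply: the baseline figure is 509, not under 446.
Exception (e) is satisfied on its face — aggregate throughput is 6,140 units, less than the 6,230 units limit; a current Small Employer Certificate is held. But applying paragraphs (n)–(o): (n) is engaged — the coverage ratio is 62%, meeting the 57% threshold. (o) is not triggered (no employee exceeds 30 hours/week), so (n) stands. (e) is therefore removed.
None of the exceptions is available; § 80.5 applies in full.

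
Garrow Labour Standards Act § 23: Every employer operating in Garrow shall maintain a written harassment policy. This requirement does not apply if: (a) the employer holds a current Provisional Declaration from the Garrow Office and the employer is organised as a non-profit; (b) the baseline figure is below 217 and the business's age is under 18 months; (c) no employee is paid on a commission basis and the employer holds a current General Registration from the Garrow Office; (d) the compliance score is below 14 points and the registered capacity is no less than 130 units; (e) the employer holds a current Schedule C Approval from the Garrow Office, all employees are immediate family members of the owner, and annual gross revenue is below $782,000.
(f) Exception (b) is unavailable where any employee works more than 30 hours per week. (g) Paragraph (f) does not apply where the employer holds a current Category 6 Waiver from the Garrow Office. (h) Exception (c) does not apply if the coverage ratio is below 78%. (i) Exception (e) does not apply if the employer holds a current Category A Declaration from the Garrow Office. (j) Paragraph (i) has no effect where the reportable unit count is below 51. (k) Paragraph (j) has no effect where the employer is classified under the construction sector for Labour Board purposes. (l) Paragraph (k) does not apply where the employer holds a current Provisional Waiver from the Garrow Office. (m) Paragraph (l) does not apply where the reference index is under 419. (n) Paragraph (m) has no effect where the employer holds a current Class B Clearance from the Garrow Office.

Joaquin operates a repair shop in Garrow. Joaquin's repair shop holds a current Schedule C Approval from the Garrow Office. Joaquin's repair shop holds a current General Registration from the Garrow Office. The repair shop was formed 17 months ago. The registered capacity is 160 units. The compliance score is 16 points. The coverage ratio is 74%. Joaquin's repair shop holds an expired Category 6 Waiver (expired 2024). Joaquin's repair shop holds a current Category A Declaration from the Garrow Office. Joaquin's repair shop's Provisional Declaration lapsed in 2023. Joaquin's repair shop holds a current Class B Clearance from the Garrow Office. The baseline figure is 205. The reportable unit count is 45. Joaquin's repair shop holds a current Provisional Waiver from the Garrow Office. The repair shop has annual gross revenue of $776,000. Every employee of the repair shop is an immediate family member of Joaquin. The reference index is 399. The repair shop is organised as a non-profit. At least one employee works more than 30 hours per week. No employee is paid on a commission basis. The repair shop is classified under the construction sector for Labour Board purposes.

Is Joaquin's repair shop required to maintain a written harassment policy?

Exception (a) does not apply: the Provisional Declaration is not current.
Exception (b): the baseline figure is 205, below the 217 limit; the business's age is 17 months, under the 18 months limit — every condition holds. But: (f) operates against (b): at least one employee exceeds 30 hours/week. (g), which would lift (f), is inapplicable — the Category 6 Waiver is not current. Exception (b) does not apply.
Exception (c): no employee is paid on commission; a current General Registration is held — every condition holds. But: (h) operates against (c): the coverage ratio is 74%, below the 78% limit. (c) is therefore removed.
Exception (d) fails — the compliance score is 16 points, not below 14 points.
Exception (e): a current Schedule C Approval is held; every employee is an immediate family member; annual gross revenue is $776,000, below the $782,000 limit — every condition holds. As to paragraphs (i)–(n): (i) would limit (e) — a current Category A Declaration is held — but (j) sets (i) aside: (j) is engaged — the reportable unit count is 45, below the 51 limit. (k) would limit (j) — the repair shop is classified under the construction sector — but (l) sets (k) aside: (l) operates — a current Provisional Waiver is held. (m) would limit (l) — the reference index is 399, under the 419 limit — but (n) sets (m) aside: (n) operates against (m): a current Class B Clearance is held. (e) remains available.

No — exception (e) applies; Joaquin's repair shop is not required to maintain a written harassment policy.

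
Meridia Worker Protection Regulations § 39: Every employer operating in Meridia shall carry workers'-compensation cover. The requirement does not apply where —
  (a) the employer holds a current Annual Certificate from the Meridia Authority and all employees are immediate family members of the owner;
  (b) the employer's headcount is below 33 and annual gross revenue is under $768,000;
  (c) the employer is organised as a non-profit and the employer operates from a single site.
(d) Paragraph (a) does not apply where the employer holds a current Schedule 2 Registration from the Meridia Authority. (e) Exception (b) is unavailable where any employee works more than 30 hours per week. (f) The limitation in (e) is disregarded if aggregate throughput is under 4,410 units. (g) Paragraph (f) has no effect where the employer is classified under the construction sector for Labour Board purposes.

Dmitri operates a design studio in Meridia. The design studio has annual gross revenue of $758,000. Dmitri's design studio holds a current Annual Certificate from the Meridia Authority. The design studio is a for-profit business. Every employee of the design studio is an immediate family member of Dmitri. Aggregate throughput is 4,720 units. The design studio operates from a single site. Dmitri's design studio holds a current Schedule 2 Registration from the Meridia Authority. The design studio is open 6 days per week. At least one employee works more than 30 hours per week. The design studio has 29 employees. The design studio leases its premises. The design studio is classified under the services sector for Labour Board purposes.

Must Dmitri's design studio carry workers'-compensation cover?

Yes — Dmitri's design studio must carry workers'-compensation cover.

Exception (a)'s conditions are all satisfied: a current Annual Certificate is held; every employee is an immediate family member. However, paragraph (d) must be considered: (d) operates against (a): a current Schedule 2 Registration is held. (a) is therefore removed.
Exception (b): the employer's headcount is 29, below the 33 limit; annual gross revenue is $758,000, under the $768,000 limit — every condition holds. But: (e) operates — at least one employee exceeds 30 hours/week. (f) is not triggered (aggregate throughput is 4,720 units, not under 4,410 units), so (e) stands. Exception (b) does not apply.
Exception (c) fails — the employer is for-profit.
No exception displaces § 39.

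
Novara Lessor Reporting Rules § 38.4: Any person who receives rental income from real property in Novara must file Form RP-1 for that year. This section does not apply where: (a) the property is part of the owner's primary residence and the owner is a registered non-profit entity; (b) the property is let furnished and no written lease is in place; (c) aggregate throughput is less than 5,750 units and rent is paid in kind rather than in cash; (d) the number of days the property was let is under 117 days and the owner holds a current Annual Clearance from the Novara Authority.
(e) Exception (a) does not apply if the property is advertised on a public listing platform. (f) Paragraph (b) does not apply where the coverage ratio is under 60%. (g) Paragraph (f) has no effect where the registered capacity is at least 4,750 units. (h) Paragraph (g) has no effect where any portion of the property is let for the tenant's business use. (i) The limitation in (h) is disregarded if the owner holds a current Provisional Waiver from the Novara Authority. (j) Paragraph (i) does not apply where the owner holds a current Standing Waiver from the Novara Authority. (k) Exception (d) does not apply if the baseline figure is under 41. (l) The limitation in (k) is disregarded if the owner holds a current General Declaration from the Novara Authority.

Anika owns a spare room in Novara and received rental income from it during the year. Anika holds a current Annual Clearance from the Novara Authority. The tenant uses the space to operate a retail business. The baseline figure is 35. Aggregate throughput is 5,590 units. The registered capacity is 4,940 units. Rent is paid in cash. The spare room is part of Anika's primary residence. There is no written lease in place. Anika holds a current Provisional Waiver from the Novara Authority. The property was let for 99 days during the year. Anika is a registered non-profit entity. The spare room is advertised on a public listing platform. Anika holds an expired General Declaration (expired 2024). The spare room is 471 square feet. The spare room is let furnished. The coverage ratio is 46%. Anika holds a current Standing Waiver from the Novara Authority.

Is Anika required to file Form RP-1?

Exception (a): the spare room is part of the primary residence; Anika is a registered non-profit — every condition holds. But applying paragraph (e): (e) operates against (a): the property is publicly advertised. Exception (a) does not apply.
All of (b)'s requirements are met (the property is let furnished; there is no written lease). But: (f) applies — the coverage ratio is 46%, under the 60% limit. (g) is engaged (the registered capacity is 4,940 units, meeting the 4,750 units threshold), but is displaced by (h): (h) operates against (g): the space is let for business use. (i) is triggered (a current Provisional Waiver is held), but is overridden by (j): (j) operates against (i): a current Standing Waiver is held. (b) is therefore removed.
Exception (c) does not apply: rent is paid in cash.
Exception (d)'s conditions are all satisfied: the number of days the property was let is 99 days, under the 117 days limit; a current Annual Clearance is held. However, paragraphs (k)–(l) must be considered: (k) operates against (d): the baseline figure is 35, under the 41 limit. (l), which would lift (k), is not triggered — no current General Declaration is held. Exception (d) does not apply.
Every exception is unavailable, so the rule governs.

Yes — Anika must file Form RP-1.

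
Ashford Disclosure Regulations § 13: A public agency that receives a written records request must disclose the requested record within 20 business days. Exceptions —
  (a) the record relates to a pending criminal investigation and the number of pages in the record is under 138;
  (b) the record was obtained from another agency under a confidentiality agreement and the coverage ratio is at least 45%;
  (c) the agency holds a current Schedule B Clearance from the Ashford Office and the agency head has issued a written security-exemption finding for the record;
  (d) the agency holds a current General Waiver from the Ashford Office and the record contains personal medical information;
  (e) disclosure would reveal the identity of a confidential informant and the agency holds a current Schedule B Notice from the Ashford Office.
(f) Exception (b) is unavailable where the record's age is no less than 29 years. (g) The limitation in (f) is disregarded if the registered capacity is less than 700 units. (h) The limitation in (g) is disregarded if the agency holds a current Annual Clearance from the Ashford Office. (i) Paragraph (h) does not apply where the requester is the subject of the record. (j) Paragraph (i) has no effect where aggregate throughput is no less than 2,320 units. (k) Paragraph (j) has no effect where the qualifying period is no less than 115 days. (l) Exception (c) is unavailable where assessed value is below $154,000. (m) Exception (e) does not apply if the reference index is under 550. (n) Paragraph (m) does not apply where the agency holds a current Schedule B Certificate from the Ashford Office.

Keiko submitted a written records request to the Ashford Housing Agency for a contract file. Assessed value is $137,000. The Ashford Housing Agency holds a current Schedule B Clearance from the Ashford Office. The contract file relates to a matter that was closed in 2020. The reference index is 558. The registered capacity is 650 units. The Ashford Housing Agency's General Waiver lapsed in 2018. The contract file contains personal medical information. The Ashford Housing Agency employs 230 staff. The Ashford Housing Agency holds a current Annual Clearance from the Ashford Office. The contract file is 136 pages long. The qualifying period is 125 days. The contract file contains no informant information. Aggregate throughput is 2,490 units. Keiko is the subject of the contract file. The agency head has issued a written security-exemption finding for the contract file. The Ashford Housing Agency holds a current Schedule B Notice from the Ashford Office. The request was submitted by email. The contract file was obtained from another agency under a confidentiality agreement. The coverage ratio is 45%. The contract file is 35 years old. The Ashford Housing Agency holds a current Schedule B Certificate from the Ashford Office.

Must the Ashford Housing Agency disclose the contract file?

No — exception (b) applies; the Ashford Housing Agency is not required to disclose the contract file.

Exception (a) requires that the record relates to a pending criminal investigation; but the contract file relates to a closed matter, so (a) is unavailable.
Exception (b) is satisfied on its face — the contract file was obtained under a confidentiality agreement; the coverage ratio is 45%, meeting the 45% threshold. Under paragraphs (f)–(k): (f) operates (the record's age is 35 years, meeting the 29 years threshold), but is set aside by (g): (g) operates against (f): the registered capacity is 650 units, less than the 700 units limit. (h) would limit (g) — a current Annual Clearance is held — but (i) sets (h) aside: (i) operates against (h): Keiko is the subject of the contract file. (j) is triggered (aggregate throughput is 2,490 units, meeting the 2,320 units threshold), but yields to (k): (k) operates against (j): the qualifying period is 125 days, meeting the 115 days threshold. (b) remains available.
Exception (c) is satisfied on its face — a current Schedule B Clearance is held; a written security-exemption finding has been issued. However, paragraph (l) must be considered: (l) operates against (c): assessed value is $137,000, below the $154,000 limit. (c) is therefore removed.
Exception (d) does not apply: there is no General Waiver in force.
Exception (e) fails — the contract file contains no informant information.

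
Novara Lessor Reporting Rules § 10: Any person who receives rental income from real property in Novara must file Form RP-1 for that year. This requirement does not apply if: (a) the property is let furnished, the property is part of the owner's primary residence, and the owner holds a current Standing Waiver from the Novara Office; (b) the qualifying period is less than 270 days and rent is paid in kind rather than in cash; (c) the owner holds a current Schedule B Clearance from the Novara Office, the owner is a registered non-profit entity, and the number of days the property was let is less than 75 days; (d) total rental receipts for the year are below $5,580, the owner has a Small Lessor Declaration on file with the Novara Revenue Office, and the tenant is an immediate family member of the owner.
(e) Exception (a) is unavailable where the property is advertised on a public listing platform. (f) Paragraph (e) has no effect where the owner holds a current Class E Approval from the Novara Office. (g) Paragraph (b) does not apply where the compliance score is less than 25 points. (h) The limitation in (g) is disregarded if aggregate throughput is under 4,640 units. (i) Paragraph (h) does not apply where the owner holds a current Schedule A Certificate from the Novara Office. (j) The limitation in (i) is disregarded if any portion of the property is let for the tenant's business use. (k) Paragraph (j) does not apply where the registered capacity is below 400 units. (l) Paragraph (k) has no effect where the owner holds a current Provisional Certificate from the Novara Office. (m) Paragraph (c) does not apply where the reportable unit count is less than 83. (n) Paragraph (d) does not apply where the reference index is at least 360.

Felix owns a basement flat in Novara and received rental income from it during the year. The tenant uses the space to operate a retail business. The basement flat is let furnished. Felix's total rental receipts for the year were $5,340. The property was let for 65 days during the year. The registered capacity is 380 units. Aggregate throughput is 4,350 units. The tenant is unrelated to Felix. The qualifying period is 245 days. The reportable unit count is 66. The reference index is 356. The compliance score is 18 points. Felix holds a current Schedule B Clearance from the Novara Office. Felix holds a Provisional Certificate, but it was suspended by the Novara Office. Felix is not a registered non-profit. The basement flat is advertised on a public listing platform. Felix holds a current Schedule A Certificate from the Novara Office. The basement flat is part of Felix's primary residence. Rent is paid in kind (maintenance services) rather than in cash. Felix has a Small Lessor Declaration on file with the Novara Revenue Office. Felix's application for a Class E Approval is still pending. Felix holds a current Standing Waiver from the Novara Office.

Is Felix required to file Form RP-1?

Yes — Felix must file Form RP-1.

All of (a)'s requirements are met (the property is let furnished; the basement flat is part of the primary residence; a current Standing Waiver is held). Turning to paragraphs (e)–(f): (e) operates against (a): the property is publicly advertised. (f) does not operate here (no current Class E Approval is held), so (e) stands. Exception (a) does not apply.
Exception (b): the qualifying period is 245 days, less than the 270 days limit; rent is paid in kind — every condition holds. However, paragraphs (g)–(l) must be considered: (g) is engaged — the compliance score is 18 points, less than the 25 points limit. (h) is engaged (aggregate throughput is 4,350 units, under the 4,640 units limit), but is displaced by (i): (i) operates against (h): a current Schedule A Certificate is held. (j) would limit (i) — the space is let for business use — but (k) sets (j) aside: (k) operates against (j): the registered capacity is 380 units, below the 400 units limit. (l) is not triggered (the Provisional Certificate is not current), so (k) stands. (b) is therefore removed.
Exception (c) fails — Felix is not a registered non-profit.
Exception (d) does not apply: the tenant is unrelated to the owner.
No exception is made out. Felix falls within the general rule.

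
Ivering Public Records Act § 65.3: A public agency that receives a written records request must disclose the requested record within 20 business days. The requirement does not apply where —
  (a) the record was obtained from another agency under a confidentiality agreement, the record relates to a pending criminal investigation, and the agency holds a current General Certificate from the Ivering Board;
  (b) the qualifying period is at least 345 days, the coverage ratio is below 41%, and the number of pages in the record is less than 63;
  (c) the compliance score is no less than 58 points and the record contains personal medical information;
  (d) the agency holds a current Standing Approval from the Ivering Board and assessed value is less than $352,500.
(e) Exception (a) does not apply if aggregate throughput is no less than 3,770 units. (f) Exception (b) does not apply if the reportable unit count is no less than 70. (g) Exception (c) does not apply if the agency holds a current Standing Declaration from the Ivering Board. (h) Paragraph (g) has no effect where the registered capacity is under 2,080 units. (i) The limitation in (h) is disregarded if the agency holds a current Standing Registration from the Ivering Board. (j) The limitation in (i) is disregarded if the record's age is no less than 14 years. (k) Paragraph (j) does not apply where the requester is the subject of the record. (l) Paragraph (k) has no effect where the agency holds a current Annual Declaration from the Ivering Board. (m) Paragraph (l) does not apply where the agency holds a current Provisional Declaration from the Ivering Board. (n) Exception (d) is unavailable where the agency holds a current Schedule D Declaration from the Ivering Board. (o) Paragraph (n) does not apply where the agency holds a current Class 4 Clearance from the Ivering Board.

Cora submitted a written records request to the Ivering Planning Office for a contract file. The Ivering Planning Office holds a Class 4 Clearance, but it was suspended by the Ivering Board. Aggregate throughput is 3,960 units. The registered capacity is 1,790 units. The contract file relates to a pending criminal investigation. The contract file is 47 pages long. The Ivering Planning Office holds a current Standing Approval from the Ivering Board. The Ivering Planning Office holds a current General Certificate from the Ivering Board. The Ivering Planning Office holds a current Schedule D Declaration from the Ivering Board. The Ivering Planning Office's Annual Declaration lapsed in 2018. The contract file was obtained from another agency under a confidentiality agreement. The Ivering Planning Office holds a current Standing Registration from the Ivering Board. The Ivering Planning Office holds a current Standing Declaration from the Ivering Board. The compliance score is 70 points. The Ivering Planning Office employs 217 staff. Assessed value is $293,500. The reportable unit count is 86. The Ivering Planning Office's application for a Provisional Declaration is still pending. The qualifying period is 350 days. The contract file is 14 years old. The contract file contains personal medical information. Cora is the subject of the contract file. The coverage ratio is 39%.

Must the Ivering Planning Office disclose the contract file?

Yes — the Ivering Planning Office must disclose the contract file.

Exception (a) is satisfied on its face — the contract file was obtained under a confidentiality agreement; the contract file relates to a pending investigation; a current General Certificate is held. But: (e) operates — aggregate throughput is 3,960 units, meeting the 3,770 units threshold. Exception (a) does not apply.
All of (b)'s requirements are met (the qualifying period is 350 days, meeting the 345 days threshold; the coverage ratio is 39%, below the 41% limit; the number of pages in the record is 47, less than the 63 limit). But: (f) is engaged — the reportable unit count is 86, meeting the 70 threshold. So (b) is unavailable.
Exception (c) is satisfied on its face — the compliance score is 70 points, meeting the 58 points threshold; the contract file contains personal medical information. But: (g) operates against (c): a current Standing Declaration is held. (h) would limit (g) — the registered capacity is 1,790 units, under the 2,080 units limit — but (i) sets (h) aside: (i) operates against (h): a current Standing Registration is held. (j) applies (the record's age is 14 years, meeting the 14 years threshold), but is set aside by (k): (k) is triggered — Cora is the subject of the contract file. (l) is not triggered (the Annual Declaration is not current), so (k) stands. So (c) is unavailable.
Exception (d): a current Standing Approval is held; assessed value is $293,500, less than the $352,500 limit — every condition holds. But applying paragraphs (n)–(o): (n) is triggered — a current Schedule D Declaration is held. (o) is not triggered (no current Class 4 Clearance is held), so (n) stands. So (d) is unavailable.
No exception is made out. the Ivering Planning Office falls within the general rule.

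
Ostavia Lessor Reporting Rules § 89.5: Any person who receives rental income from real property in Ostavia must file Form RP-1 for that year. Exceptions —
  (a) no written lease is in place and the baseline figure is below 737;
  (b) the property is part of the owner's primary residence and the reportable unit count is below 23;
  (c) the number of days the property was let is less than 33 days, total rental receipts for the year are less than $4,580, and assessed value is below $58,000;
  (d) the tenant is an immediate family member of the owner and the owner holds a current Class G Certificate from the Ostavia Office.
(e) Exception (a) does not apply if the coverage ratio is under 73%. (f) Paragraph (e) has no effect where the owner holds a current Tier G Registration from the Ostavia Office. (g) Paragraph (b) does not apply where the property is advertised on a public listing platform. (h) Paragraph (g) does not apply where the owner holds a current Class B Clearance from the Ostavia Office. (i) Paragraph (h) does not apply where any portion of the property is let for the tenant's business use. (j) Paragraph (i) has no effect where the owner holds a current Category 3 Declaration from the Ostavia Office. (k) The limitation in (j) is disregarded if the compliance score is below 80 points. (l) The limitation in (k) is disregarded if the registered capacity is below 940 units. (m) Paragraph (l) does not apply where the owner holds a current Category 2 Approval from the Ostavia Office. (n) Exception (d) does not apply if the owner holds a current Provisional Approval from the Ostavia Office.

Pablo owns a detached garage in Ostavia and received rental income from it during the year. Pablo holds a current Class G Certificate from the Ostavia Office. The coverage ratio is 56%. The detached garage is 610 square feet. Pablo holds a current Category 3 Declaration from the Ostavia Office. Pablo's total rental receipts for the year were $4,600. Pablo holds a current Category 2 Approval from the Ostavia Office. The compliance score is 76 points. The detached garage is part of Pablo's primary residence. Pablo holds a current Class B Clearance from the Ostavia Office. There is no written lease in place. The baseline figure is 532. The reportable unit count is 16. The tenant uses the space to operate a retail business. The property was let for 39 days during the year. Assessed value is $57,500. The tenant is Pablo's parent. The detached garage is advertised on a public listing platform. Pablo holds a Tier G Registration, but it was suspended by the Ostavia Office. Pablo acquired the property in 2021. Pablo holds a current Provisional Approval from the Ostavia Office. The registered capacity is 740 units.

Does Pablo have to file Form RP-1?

Exception (a)'s conditions are all satisfied: there is no written lease; the baseline figure is 532, below the 737 limit. But applying paragraphs (e)–(f): (e) applies — the coverage ratio is 56%, under the 73% limit. (f), which would lift (e), does not operate here — the Tier G Registration is not current. So (a) is unavailable.
Exception (b): the detached garage is part of the primary residence; the reportable unit count is 16, below the 23 limit — every condition holds. But applying paragraphs (g)–(m): (g) operates — the property is publicly advertised. (h) would limit (g) — a current Class B Clearance is held — but (i) sets (h) aside: (i) is triggered — the space is let for business use. (j) applies (a current Category 3 Declaration is held), but yields to (k): (k) is triggered — the compliance score is 76 points, below the 80 points limit. (l) would limit (k) — the registered capacity is 740 units, below the 940 units limit — but (m) sets (l) aside: (m) operates against (l): a current Category 2 Approval is held. (b) is therefore removed.
Exception (c) fails — the number of days the property was let is 39 days, not less than 33 days.
Exception (d): the tenant is an immediate family member; a current Class G Certificate is held — every condition holds. But: (n) is triggered — a current Provisional Approval is held. (d) is therefore removed.
No exception applies. The general rule governs.

Yes — Pablo must file Form RP-1.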